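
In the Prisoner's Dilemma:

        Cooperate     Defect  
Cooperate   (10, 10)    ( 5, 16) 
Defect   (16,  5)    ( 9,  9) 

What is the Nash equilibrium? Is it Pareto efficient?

(Defect, Defect) is NE; not Pareto efficient

Work:
Defect dominates Cooperate for both players:
If P2 cooperates: Defect (16) > Cooperate (10)
If P2 defects: Defect (9) > Cooperate (5)
NE: (Defect, Defect) with payoff (9, 9)
But (Cooperate, Cooperate) = (10, 10) Pareto dominates (9, 9)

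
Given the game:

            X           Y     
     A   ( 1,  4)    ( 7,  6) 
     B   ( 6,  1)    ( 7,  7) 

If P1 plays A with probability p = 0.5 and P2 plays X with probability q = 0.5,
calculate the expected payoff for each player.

E[P1] = 5.25, E[P2] = 4.5

Work:
E[P1] = p·q·π₁(A,X) + p·(1-q)·π₁(A,Y) + (1-p)·q·π₁(B,X) + (1-p)·(1-q)·π₁(B,Y)
= 0.5·0.5·1 + 0.5·0.5·7 + 0.5·0.5·6 + 0.5·0.5·7
= 5.25

E[P2] = 4.5 (similar calculation)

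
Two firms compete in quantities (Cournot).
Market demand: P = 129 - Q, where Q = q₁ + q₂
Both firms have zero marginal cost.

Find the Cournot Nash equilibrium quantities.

q₁* = q₂* = 43.0; P* = 43.0

Work:
Profit: π_i = P·q_i = (a - q_i - q_j)·q_i
FOC: ∂π_i/∂q_i = a - 2q_i - q_j = 0
Reaction function: q_i = (129 - q_j)/2
Symmetry: q* = 129/3 = 43.0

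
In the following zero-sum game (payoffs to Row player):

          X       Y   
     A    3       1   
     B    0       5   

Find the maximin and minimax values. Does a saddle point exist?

Maximin = 1, Minimax = 3, Saddle: False

Work:
Row minimums: [1, 0] → maximin = 1
Column maximums: [3, 5] → minimax = 3
No saddle point (maximin ≠ minimax). Mixed strategy needed.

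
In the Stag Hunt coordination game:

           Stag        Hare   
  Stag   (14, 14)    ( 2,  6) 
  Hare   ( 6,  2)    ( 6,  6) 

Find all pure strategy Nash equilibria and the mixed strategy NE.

Pure NE: (Stag, Stag) and (Hare, Hare); Mixed NE: p = 0.3333, q = 0.3333

Work:
Check pure NE:
(Stag, Stag): (14, 14) - no unilateral deviation beneficial
(Hare, Hare): (6, 6) - no unilateral deviation beneficial
Mixed NE: P1 plays Stag with p = 0.3333, P2 plays Stag with q = 0.3333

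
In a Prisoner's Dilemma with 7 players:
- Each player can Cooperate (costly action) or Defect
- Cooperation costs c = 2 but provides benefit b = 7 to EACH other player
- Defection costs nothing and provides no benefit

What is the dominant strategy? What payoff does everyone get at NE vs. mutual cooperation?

Dominant: Defect; NE payoff = 0; Coop payoff = 40

Work:
Defect dominates (saves cost c = 2, benefit to others is external)
NE: All defect → everyone gets 0
If all cooperate: each receives (6)×7 - 2 = 40
Social dilemma: 40 > 0 but NE gives 0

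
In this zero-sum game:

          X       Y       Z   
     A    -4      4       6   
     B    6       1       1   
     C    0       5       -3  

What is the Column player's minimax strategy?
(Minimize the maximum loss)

Column should play Y, value = 5

Work:
Column player minimizes Row's maximum payoff:
Column X: max payoff to Row = 6
Column Y: max payoff to Row = 5
Column Z: max payoff to Row = 6
Minimum is 5, achieved by column Y.
Minimax strategy: Y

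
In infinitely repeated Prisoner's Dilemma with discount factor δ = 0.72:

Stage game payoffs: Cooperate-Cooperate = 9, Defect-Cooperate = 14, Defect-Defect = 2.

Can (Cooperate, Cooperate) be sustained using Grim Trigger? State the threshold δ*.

δ* = 0.4167; since δ = 0.72 ≥ 0.4167, cooperation can be sustained

Work:
For Grim Trigger:
Cooperate forever: 9/(1-δ)
Defect then punished: 14 + 2·δ/(1-δ)
Need: 9/(1-δ) ≥ 14 + 2·δ/(1-δ)
Solving: δ ≥ (T-R)/(T-P) = (14-9)/(14-2) = 0.4167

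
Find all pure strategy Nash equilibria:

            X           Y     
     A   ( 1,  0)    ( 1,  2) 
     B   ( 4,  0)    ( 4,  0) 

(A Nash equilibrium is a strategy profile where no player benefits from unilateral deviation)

Nash equilibrium: (B, X), (B, Y)

Work:
Best responses:
  P1 vs X: payoffs [1, 4] → best response B (payoff 4)
  P1 vs Y: payoffs [1, 4] → best response B (payoff 4)
  P2 vs A: payoffs [0, 2] → best response Y (payoff 2)
  P2 vs B: payoffs [0, 0] → best response X/Y (payoff 0)
Mutual best responses: (B,X), (B,Y) → Nash equilibria.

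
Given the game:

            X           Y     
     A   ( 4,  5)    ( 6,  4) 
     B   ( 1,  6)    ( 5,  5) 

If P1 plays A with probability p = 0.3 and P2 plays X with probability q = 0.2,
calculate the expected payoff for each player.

E[P1] = 4.62, E[P2] = 4.9

Work:
E[P1] = p·q·π₁(A,X) + p·(1-q)·π₁(A,Y) + (1-p)·q·π₁(B,X) + (1-p)·(1-q)·π₁(B,Y)
= 0.3·0.2·4 + 0.3·0.8·6 + 0.7·0.2·1 + 0.7·0.8·5
= 4.62

E[P2] = 4.9 (similar calculation)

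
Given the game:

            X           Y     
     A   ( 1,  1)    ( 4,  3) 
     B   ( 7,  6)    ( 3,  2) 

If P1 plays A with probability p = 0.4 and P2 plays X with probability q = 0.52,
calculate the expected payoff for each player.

E[P1] = 4.024, E[P2] = 3.232

Work:
E[P1] = p·q·π₁(A,X) + p·(1-q)·π₁(A,Y) + (1-p)·q·π₁(B,X) + (1-p)·(1-q)·π₁(B,Y)
= 0.4·0.52·1 + 0.4·0.48·4 + 0.6·0.52·7 + 0.6·0.48·3
= 4.024

E[P2] = 3.232 (similar calculation)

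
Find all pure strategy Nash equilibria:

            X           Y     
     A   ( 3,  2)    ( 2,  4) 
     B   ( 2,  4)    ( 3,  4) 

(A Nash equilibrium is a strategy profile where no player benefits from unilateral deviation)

Nash equilibrium: (B, Y)

Work:
Best responses:
  P1 vs X: payoffs [3, 2] → best response A (payoff 3)
  P1 vs Y: payoffs [2, 3] → best response B (payoff 3)
  P2 vs A: payoffs [2, 4] → best response Y (payoff 4)
  P2 vs B: payoffs [4, 4] → best response X/Y (payoff 4)
Mutual best responses: (B,Y) → Nash equilibria.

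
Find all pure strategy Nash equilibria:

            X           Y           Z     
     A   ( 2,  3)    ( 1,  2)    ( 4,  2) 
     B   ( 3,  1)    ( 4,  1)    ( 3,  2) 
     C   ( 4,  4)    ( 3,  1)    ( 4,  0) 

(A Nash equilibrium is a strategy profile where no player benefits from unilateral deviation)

Nash equilibrium: (C, X)

Work:
Best responses:
  P1 vs X: payoffs [2, 3, 4] → best response C (payoff 4)
  P1 vs Y: payoffs [1, 4, 3] → best response B (payoff 4)
  P1 vs Z: payoffs [4, 3, 4] → best response A/C (payoff 4)
  P2 vs A: payoffs [3, 2, 2] → best response X (payoff 3)
  P2 vs B: payoffs [1, 1, 2] → best response Z (payoff 2)
  P2 vs C: payoffs [4, 1, 0] → best response X (payoff 4)
Mutual best responses: (C,X) → Nash equilibria.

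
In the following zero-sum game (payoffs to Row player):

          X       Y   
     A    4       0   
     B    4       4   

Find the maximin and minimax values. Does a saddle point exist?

Maximin = 4, Minimax = 4, Saddle: True

Work:
Row minimums: [0, 4] → maximin = 4
Column maximums: [4, 4] → minimax = 4
Saddle point exists! Game value = 4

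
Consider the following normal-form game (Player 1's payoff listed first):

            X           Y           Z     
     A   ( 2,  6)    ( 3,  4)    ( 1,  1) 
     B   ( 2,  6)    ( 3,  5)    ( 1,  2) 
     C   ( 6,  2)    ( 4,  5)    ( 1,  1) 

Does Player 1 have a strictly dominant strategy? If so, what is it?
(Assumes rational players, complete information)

No strictly dominant strategy exists for Player 1

Work:
A strategy strictly dominates another if it gives a strictly higher payoff against every opponent action. Compare each pair of P1's strategies column-by-column:
  A vs B: [2 vs 2, 3 vs 3, 1 vs 1] → A does not strictly dominate B (column X: 2 ≤ 2)
  A vs C: [2 vs 6, 3 vs 4, 1 vs 1] → A does not strictly dominate C (column X: 2 ≤ 6)
  B vs A: [2 vs 2, 3 vs 3, 1 vs 1] → B does not strictly dominate A (column X: 2 ≤ 2)
  B vs C: [2 vs 6, 3 vs 4, 1 vs 1] → B does not strictly dominate C (column X: 2 ≤ 6)
  C vs A: [6 vs 2, 4 vs 3, 1 vs 1] → C does not strictly dominate A (column Z: 1 ≤ 1)
  C vs B: [6 vs 2, 4 vs 3, 1 vs 1] → C does not strictly dominate B (column Z: 1 ≤ 1)
No single strategy strictly dominates all others → no strictly dominant strategy.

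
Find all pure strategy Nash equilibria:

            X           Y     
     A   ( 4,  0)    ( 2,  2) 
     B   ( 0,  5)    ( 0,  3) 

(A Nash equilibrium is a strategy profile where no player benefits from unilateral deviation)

Nash equilibrium: (A, Y)

Work:
Best responses:
  P1 vs X: payoffs [4, 0] → best response A (payoff 4)
  P1 vs Y: payoffs [2, 0] → best response A (payoff 2)
  P2 vs A: payoffs [0, 2] → best response Y (payoff 2)
  P2 vs B: payoffs [5, 3] → best response X (payoff 5)
Mutual best responses: (A,Y) → Nash equilibria.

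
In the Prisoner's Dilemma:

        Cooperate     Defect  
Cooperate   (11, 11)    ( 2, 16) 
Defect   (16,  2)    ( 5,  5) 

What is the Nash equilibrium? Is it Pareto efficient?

(Defect, Defect) is NE; not Pareto efficient

Work:
Defect dominates Cooperate for both players:
If P2 cooperates: Defect (16) > Cooperate (11)
If P2 defects: Defect (5) > Cooperate (2)
NE: (Defect, Defect) with payoff (5, 5)
But (Cooperate, Cooperate) = (11, 11) Pareto dominates (5, 5)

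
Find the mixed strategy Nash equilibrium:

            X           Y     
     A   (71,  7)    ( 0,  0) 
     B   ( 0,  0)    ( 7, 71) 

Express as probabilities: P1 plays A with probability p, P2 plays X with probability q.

p = 0.9103, q = 0.0897

Work:
Find probabilities that make opponent indifferent:
P2 chooses q to make P1 indifferent between A and B
P1 chooses p to make P2 indifferent between X and Y
Mixed NE: P1 plays (A: 0.9103, B: 0.0897), P2 plays (X: 0.0897, Y: 0.9103)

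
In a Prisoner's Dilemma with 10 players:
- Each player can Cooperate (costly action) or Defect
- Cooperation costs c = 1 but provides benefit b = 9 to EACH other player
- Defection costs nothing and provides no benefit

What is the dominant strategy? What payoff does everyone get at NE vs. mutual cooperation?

Dominant: Defect; NE payoff = 0; Coop payoff = 80

Work:
Defect dominates (saves cost c = 1, benefit to others is external)
NE: All defect → everyone gets 0
If all cooperate: each receives (9)×9 - 1 = 80
Social dilemma: 80 > 0 but NE gives 0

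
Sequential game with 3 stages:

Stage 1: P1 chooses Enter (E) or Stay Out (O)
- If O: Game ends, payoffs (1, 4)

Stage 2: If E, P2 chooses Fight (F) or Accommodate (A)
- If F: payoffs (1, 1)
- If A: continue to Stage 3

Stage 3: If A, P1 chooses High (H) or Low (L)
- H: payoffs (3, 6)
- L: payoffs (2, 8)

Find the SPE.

SPE: (E, A, H); Outcome (3, 6)

Work:
Stage 3: P1 chooses H (3 vs 2)
Stage 2: P2: F->1, A->6 (anticipating H). Choose A
Stage 1: P1: O->1, E->3 (anticipating A, H). Choose E
SPE path: E -> A -> H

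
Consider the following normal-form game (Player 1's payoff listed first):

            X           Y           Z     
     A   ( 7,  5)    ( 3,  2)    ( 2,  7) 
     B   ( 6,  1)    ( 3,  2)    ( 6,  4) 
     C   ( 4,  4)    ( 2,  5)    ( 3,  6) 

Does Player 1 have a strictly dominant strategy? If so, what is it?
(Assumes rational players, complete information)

No strictly dominant strategy exists for Player 1

Work:
A strategy strictly dominates another if it gives a strictly higher payoff against every opponent action. Compare each pair of P1's strategies column-by-column:
  A vs B: [7 vs 6, 3 vs 3, 2 vs 6] → A does not strictly dominate B (column Y: 3 ≤ 3)
  A vs C: [7 vs 4, 3 vs 2, 2 vs 3] → A does not strictly dominate C (column Z: 2 ≤ 3)
  B vs A: [6 vs 7, 3 vs 3, 6 vs 2] → B does not strictly dominate A (column X: 6 ≤ 7)
  B vs C: [6 vs 4, 3 vs 2, 6 vs 3] → B strictly dominates C
  C vs A: [4 vs 7, 2 vs 3, 3 vs 2] → C does not strictly dominate A (column X: 4 ≤ 7)
  C vs B: [4 vs 6, 2 vs 3, 3 vs 6] → C does not strictly dominate B (column X: 4 ≤ 6)
No single strategy strictly dominates all others → no strictly dominant strategy.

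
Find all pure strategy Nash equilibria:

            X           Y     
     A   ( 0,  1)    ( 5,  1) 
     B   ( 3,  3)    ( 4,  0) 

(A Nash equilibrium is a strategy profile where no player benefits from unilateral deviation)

Nash equilibrium: (A, Y), (B, X)

Work:
Best responses:
  P1 vs X: payoffs [0, 3] → best response B (payoff 3)
  P1 vs Y: payoffs [5, 4] → best response A (payoff 5)
  P2 vs A: payoffs [1, 1] → best response X/Y (payoff 1)
  P2 vs B: payoffs [3, 0] → best response X (payoff 3)
Mutual best responses: (A,Y), (B,X) → Nash equilibria.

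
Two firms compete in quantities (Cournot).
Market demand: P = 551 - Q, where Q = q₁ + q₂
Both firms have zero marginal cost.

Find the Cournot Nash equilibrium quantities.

q₁* = q₂* = 183.67; P* = 183.67

Work:
Profit: π_i = P·q_i = (a - q_i - q_j)·q_i
FOC: ∂π_i/∂q_i = a - 2q_i - q_j = 0
Reaction function: q_i = (551 - q_j)/2
Symmetry: q* = 551/3 = 183.67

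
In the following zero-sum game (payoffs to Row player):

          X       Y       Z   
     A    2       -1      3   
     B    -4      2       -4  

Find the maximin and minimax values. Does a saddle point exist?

Maximin = -1, Minimax = 2, Saddle: False

Work:
Row minimums: [-1, -4] → maximin = -1
Column maximums: [2, 2, 3] → minimax = 2
No saddle point (maximin ≠ minimax). Mixed strategy needed.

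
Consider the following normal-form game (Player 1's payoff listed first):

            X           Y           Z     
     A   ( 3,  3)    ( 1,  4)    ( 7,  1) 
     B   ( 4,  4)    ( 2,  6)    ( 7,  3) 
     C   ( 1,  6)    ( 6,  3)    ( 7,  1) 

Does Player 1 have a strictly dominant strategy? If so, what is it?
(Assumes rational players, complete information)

No strictly dominant strategy exists for Player 1

Work:
A strategy strictly dominates another if it gives a strictly higher payoff against every opponent action. Compare each pair of P1's strategies column-by-column:
  A vs B: [3 vs 4, 1 vs 2, 7 vs 7] → A does not strictly dominate B (column X: 3 ≤ 4)
  A vs C: [3 vs 1, 1 vs 6, 7 vs 7] → A does not strictly dominate C (column Y: 1 ≤ 6)
  B vs A: [4 vs 3, 2 vs 1, 7 vs 7] → B does not strictly dominate A (column Z: 7 ≤ 7)
  B vs C: [4 vs 1, 2 vs 6, 7 vs 7] → B does not strictly dominate C (column Y: 2 ≤ 6)
  C vs A: [1 vs 3, 6 vs 1, 7 vs 7] → C does not strictly dominate A (column X: 1 ≤ 3)
  C vs B: [1 vs 4, 6 vs 2, 7 vs 7] → C does not strictly dominate B (column X: 1 ≤ 4)
No single strategy strictly dominates all others → no strictly dominant strategy.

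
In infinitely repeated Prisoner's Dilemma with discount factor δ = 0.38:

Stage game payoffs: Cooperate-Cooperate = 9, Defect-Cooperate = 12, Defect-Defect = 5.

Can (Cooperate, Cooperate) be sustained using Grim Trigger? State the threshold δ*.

δ* = 0.4286; since δ = 0.38 < 0.4286, cooperation cannot be sustained

Work:
For Grim Trigger:
Cooperate forever: 9/(1-δ)
Defect then punished: 12 + 5·δ/(1-δ)
Need: 9/(1-δ) ≥ 12 + 5·δ/(1-δ)
Solving: δ ≥ (T-R)/(T-P) = (12-9)/(12-5) = 0.4286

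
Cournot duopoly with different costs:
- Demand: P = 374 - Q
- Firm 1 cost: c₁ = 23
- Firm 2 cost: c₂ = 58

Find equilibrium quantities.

q₁* = 128.67, q₂* = 93.67

Work:
Reaction: q₁ = (374 - 23 - q₂)/2
Reaction: q₂ = (374 - 58 - q₁)/2
Solve simultaneously:
q₁* = (374 - 2×23 + 58)/3 = 128.67
q₂* = (374 - 2×58 + 23)/3 = 93.67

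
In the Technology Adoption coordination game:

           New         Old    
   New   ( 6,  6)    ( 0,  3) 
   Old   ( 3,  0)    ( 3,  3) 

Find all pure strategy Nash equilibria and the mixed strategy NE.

Pure NE: (New, New) and (Old, Old); Mixed NE: p = 0.5, q = 0.5

Work:
Check pure NE:
(New, New): (6, 6) - no unilateral deviation beneficial
(Old, Old): (3, 3) - no unilateral deviation beneficial
Mixed NE: P1 plays New with p = 0.5, P2 plays New with q = 0.5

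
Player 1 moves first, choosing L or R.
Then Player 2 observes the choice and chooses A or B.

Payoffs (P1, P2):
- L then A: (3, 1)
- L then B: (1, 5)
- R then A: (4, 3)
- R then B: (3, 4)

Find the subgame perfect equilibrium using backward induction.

P1 plays R, P2 plays B after L and B after R; Payoff (3, 4)

Work:
Backward induction:
After L: P2 chooses B → P1 gets 1
After R: P2 chooses B → P1 gets 3
P1 chooses R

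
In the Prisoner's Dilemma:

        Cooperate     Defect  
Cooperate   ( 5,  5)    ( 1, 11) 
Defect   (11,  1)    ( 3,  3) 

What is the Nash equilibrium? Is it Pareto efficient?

(Defect, Defect) is NE; not Pareto efficient

Work:
Defect dominates Cooperate for both players:
If P2 cooperates: Defect (11) > Cooperate (5)
If P2 defects: Defect (3) > Cooperate (1)
NE: (Defect, Defect) with payoff (3, 3)
But (Cooperate, Cooperate) = (5, 5) Pareto dominates (3, 3)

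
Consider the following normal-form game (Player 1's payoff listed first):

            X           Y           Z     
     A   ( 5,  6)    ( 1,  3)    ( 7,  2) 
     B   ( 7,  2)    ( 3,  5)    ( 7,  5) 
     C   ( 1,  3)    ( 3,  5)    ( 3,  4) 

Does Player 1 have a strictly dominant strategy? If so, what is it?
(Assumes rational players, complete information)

No strictly dominant strategy exists for Player 1

Work:
A strategy strictly dominates another if it gives a strictly higher payoff against every opponent action. Compare each pair of P1's strategies column-by-column:
  A vs B: [5 vs 7, 1 vs 3, 7 vs 7] → A does not strictly dominate B (column X: 5 ≤ 7)
  A vs C: [5 vs 1, 1 vs 3, 7 vs 3] → A does not strictly dominate C (column Y: 1 ≤ 3)
  B vs A: [7 vs 5, 3 vs 1, 7 vs 7] → B does not strictly dominate A (column Z: 7 ≤ 7)
  B vs C: [7 vs 1, 3 vs 3, 7 vs 3] → B does not strictly dominate C (column Y: 3 ≤ 3)
  C vs A: [1 vs 5, 3 vs 1, 3 vs 7] → C does not strictly dominate A (column X: 1 ≤ 5)
  C vs B: [1 vs 7, 3 vs 3, 3 vs 7] → C does not strictly dominate B (column X: 1 ≤ 7)
No single strategy strictly dominates all others → no strictly dominant strategy.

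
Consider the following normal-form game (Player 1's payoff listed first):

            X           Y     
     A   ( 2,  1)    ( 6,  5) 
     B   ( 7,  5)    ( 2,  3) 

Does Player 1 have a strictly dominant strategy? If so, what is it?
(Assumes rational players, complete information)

No strictly dominant strategy exists for Player 1

Work:
A strategy strictly dominates another if it gives a strictly higher payoff against every opponent action. Compare each pair of P1's strategies column-by-column:
  A vs B: [2 vs 7, 6 vs 2] → A does not strictly dominate B (column X: 2 ≤ 7)
  B vs A: [7 vs 2, 2 vs 6] → B does not strictly dominate A (column Y: 2 ≤ 6)
No single strategy strictly dominates all others → no strictly dominant strategy.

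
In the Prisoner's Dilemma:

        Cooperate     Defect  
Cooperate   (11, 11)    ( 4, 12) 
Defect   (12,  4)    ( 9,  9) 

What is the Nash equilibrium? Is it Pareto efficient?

(Defect, Defect) is NE; not Pareto efficient

Work:
Defect dominates Cooperate for both players:
If P2 cooperates: Defect (12) > Cooperate (11)
If P2 defects: Defect (9) > Cooperate (4)
NE: (Defect, Defect) with payoff (9, 9)
But (Cooperate, Cooperate) = (11, 11) Pareto dominates (9, 9)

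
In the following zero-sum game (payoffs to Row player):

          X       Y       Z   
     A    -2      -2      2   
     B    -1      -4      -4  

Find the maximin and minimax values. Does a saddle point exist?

Maximin = -2, Minimax = -2, Saddle: True

Work:
Row minimums: [-2, -4] → maximin = -2
Column maximums: [-1, -2, 2] → minimax = -2
Saddle point exists! Game value = -2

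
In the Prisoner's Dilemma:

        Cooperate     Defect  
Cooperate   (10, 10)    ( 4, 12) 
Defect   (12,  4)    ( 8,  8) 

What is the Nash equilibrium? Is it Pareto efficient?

(Defect, Defect) is NE; not Pareto efficient

Work:
Defect dominates Cooperate for both players:
If P2 cooperates: Defect (12) > Cooperate (10)
If P2 defects: Defect (8) > Cooperate (4)
NE: (Defect, Defect) with payoff (8, 8)
But (Cooperate, Cooperate) = (10, 10) Pareto dominates (8, 8)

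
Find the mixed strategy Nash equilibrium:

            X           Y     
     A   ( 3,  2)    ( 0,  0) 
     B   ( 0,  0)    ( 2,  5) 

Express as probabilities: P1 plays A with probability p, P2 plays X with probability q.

p = 0.7143, q = 0.4

Work:
Find probabilities that make opponent indifferent:
P2 chooses q to make P1 indifferent between A and B
P1 chooses p to make P2 indifferent between X and Y
Mixed NE: P1 plays (A: 0.7143, B: 0.2857), P2 plays (X: 0.4, Y: 0.6)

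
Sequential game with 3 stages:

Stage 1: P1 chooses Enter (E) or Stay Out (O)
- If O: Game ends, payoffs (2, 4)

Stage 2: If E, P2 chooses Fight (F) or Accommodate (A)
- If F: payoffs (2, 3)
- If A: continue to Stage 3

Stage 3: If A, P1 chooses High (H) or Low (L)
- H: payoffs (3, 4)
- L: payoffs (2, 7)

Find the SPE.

SPE: (E, A, H); Outcome (3, 4)

Work:
Stage 3: P1 chooses H (3 vs 2)
Stage 2: P2: F->3, A->4 (anticipating H). Choose A
Stage 1: P1: O->2, E->3 (anticipating A, H). Choose E
SPE path: E -> A -> H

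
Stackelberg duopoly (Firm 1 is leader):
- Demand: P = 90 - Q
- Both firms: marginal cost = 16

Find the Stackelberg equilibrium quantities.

q₁* (leader) = 37.0, q₂* (follower) = 18.5

Work:
Follower's reaction: q₂ = (a - c - q₁)/2
Leader substitutes: π₁ = q₁·(a - q₁ - (a-c-q₁)/2 - c)
FOC: q₁* = (90 - 16)/2 = 37.00
Then: q₂* = (90 - 16 - 37.0)/2 = 18.50
Leader has first-mover advantage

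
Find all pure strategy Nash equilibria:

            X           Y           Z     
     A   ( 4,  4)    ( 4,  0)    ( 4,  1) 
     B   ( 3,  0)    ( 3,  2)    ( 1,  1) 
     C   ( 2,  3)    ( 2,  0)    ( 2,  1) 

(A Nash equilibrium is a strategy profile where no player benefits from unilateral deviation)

Nash equilibrium: (A, X)

Work:
Best responses:
  P1 vs X: payoffs [4, 3, 2] → best response A (payoff 4)
  P1 vs Y: payoffs [4, 3, 2] → best response A (payoff 4)
  P1 vs Z: payoffs [4, 1, 2] → best response A (payoff 4)
  P2 vs A: payoffs [4, 0, 1] → best response X (payoff 4)
  P2 vs B: payoffs [0, 2, 1] → best response Y (payoff 2)
  P2 vs C: payoffs [3, 0, 1] → best response X (payoff 3)
Mutual best responses: (A,X) → Nash equilibria.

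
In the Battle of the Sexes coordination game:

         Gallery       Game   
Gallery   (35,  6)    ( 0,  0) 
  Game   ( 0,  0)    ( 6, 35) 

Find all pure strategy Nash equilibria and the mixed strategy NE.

Pure NE: (Gallery, Gallery) and (Game, Game); Mixed NE: p = 0.8537, q = 0.1463

Work:
Check pure NE:
(Gallery, Gallery): (35, 6) - no unilateral deviation beneficial
(Game, Game): (6, 35) - no unilateral deviation beneficial
Mixed NE: P1 plays Gallery with p = 0.8537, P2 plays Gallery with q = 0.1463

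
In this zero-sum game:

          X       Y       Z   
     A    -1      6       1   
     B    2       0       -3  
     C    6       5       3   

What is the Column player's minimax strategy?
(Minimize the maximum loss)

Column should play Z, value = 3

Work:
Column player minimizes Row's maximum payoff:
Column X: max payoff to Row = 6
Column Y: max payoff to Row = 6
Column Z: max payoff to Row = 3
Minimum is 3, achieved by column Z.
Minimax strategy: Z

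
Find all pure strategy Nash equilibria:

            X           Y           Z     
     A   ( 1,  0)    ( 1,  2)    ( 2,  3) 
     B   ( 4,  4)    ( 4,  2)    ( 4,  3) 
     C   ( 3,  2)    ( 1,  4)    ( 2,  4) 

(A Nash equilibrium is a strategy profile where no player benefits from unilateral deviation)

Nash equilibrium: (B, X)

Work:
Best responses:
  P1 vs X: payoffs [1, 4, 3] → best response B (payoff 4)
  P1 vs Y: payoffs [1, 4, 1] → best response B (payoff 4)
  P1 vs Z: payoffs [2, 4, 2] → best response B (payoff 4)
  P2 vs A: payoffs [0, 2, 3] → best response Z (payoff 3)
  P2 vs B: payoffs [4, 2, 3] → best response X (payoff 4)
  P2 vs C: payoffs [2, 4, 4] → best response Y/Z (payoff 4)
Mutual best responses: (B,X) → Nash equilibria.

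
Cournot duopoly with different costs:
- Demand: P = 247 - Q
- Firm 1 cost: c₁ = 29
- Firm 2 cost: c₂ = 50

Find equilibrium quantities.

q₁* = 79.67, q₂* = 58.67

Work:
Reaction: q₁ = (247 - 29 - q₂)/2
Reaction: q₂ = (247 - 50 - q₁)/2
Solve simultaneously:
q₁* = (247 - 2×29 + 50)/3 = 79.67
q₂* = (247 - 2×50 + 29)/3 = 58.67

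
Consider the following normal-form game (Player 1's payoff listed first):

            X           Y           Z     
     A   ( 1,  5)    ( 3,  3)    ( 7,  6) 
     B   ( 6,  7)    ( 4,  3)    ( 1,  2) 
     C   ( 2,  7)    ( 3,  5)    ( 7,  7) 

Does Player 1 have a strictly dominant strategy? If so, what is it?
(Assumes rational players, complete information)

No strictly dominant strategy exists for Player 1

Work:
A strategy strictly dominates another if it gives a strictly higher payoff against every opponent action. Compare each pair of P1's strategies column-by-column:
  A vs B: [1 vs 6, 3 vs 4, 7 vs 1] → A does not strictly dominate B (column X: 1 ≤ 6)
  A vs C: [1 vs 2, 3 vs 3, 7 vs 7] → A does not strictly dominate C (column X: 1 ≤ 2)
  B vs A: [6 vs 1, 4 vs 3, 1 vs 7] → B does not strictly dominate A (column Z: 1 ≤ 7)
  B vs C: [6 vs 2, 4 vs 3, 1 vs 7] → B does not strictly dominate C (column Z: 1 ≤ 7)
  C vs A: [2 vs 1, 3 vs 3, 7 vs 7] → C does not strictly dominate A (column Y: 3 ≤ 3)
  C vs B: [2 vs 6, 3 vs 4, 7 vs 1] → C does not strictly dominate B (column X: 2 ≤ 6)
No single strategy strictly dominates all others → no strictly dominant strategy.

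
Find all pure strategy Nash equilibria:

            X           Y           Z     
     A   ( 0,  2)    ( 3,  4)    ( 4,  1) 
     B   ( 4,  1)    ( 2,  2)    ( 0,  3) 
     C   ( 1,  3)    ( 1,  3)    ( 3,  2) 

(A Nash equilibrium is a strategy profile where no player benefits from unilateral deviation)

Nash equilibrium: (A, Y)

Work:
Best responses:
  P1 vs X: payoffs [0, 4, 1] → best response B (payoff 4)
  P1 vs Y: payoffs [3, 2, 1] → best response A (payoff 3)
  P1 vs Z: payoffs [4, 0, 3] → best response A (payoff 4)
  P2 vs A: payoffs [2, 4, 1] → best response Y (payoff 4)
  P2 vs B: payoffs [1, 2, 3] → best response Z (payoff 3)
  P2 vs C: payoffs [3, 3, 2] → best response X/Y (payoff 3)
Mutual best responses: (A,Y) → Nash equilibria.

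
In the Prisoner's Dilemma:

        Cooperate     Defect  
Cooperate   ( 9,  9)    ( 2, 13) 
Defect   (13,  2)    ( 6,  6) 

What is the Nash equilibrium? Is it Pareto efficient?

(Defect, Defect) is NE; not Pareto efficient

Work:
Defect dominates Cooperate for both players:
If P2 cooperates: Defect (13) > Cooperate (9)
If P2 defects: Defect (6) > Cooperate (2)
NE: (Defect, Defect) with payoff (6, 6)
But (Cooperate, Cooperate) = (9, 9) Pareto dominates (6, 6)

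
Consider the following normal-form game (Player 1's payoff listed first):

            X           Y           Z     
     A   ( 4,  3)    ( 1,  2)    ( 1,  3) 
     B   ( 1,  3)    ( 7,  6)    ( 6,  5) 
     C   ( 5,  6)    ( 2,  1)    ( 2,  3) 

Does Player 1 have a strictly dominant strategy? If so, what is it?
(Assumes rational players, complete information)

No strictly dominant strategy exists for Player 1

Work:
A strategy strictly dominates another if it gives a strictly higher payoff against every opponent action. Compare each pair of P1's strategies column-by-column:
  A vs B: [4 vs 1, 1 vs 7, 1 vs 6] → A does not strictly dominate B (column Y: 1 ≤ 7)
  A vs C: [4 vs 5, 1 vs 2, 1 vs 2] → A does not strictly dominate C (column X: 4 ≤ 5)
  B vs A: [1 vs 4, 7 vs 1, 6 vs 1] → B does not strictly dominate A (column X: 1 ≤ 4)
  B vs C: [1 vs 5, 7 vs 2, 6 vs 2] → B does not strictly dominate C (column X: 1 ≤ 5)
  C vs A: [5 vs 4, 2 vs 1, 2 vs 1] → C strictly dominates A
  C vs B: [5 vs 1, 2 vs 7, 2 vs 6] → C does not strictly dominate B (column Y: 2 ≤ 7)
No single strategy strictly dominates all others → no strictly dominant strategy.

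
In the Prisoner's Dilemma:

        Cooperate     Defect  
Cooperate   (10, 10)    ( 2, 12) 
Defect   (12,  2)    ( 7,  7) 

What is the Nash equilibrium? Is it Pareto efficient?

(Defect, Defect) is NE; not Pareto efficient

Work:
Defect dominates Cooperate for both players:
If P2 cooperates: Defect (12) > Cooperate (10)
If P2 defects: Defect (7) > Cooperate (2)
NE: (Defect, Defect) with payoff (7, 7)
But (Cooperate, Cooperate) = (10, 10) Pareto dominates (7, 7)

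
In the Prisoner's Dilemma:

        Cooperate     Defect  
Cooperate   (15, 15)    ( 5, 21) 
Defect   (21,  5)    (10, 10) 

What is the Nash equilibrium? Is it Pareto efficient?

(Defect, Defect) is NE; not Pareto efficient

Work:
Defect dominates Cooperate for both players:
If P2 cooperates: Defect (21) > Cooperate (15)
If P2 defects: Defect (10) > Cooperate (5)
NE: (Defect, Defect) with payoff (10, 10)
But (Cooperate, Cooperate) = (15, 15) Pareto dominates (10, 10)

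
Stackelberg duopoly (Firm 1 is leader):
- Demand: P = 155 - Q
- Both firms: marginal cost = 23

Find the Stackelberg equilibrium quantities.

q₁* (leader) = 66.0, q₂* (follower) = 33.0

Work:
Follower's reaction: q₂ = (a - c - q₁)/2
Leader substitutes: π₁ = q₁·(a - q₁ - (a-c-q₁)/2 - c)
FOC: q₁* = (155 - 23)/2 = 66.00
Then: q₂* = (155 - 23 - 66.0)/2 = 33.00
Leader has first-mover advantage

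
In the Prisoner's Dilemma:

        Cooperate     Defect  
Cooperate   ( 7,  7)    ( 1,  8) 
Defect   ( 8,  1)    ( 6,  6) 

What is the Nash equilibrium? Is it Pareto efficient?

(Defect, Defect) is NE; not Pareto efficient

Work:
Defect dominates Cooperate for both players:
If P2 cooperates: Defect (8) > Cooperate (7)
If P2 defects: Defect (6) > Cooperate (1)
NE: (Defect, Defect) with payoff (6, 6)
But (Cooperate, Cooperate) = (7, 7) Pareto dominates (6, 6)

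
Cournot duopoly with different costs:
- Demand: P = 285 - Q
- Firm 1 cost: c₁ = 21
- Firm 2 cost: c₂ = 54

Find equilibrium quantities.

q₁* = 99.0, q₂* = 66.0

Work:
Reaction: q₁ = (285 - 21 - q₂)/2
Reaction: q₂ = (285 - 54 - q₁)/2
Solve simultaneously:
q₁* = (285 - 2×21 + 54)/3 = 99.0
q₂* = (285 - 2×54 + 21)/3 = 66.0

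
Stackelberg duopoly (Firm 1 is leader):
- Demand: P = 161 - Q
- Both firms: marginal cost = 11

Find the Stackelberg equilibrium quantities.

q₁* (leader) = 75.0, q₂* (follower) = 37.5

Work:
Follower's reaction: q₂ = (a - c - q₁)/2
Leader substitutes: π₁ = q₁·(a - q₁ - (a-c-q₁)/2 - c)
FOC: q₁* = (161 - 11)/2 = 75.00
Then: q₂* = (161 - 11 - 75.0)/2 = 37.50
Leader has first-mover advantage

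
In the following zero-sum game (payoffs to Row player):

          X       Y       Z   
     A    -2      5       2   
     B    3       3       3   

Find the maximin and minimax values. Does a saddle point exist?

Maximin = 3, Minimax = 3, Saddle: True

Work:
Row minimums: [-2, 3] → maximin = 3
Column maximums: [3, 5, 3] → minimax = 3
Saddle point exists! Game value = 3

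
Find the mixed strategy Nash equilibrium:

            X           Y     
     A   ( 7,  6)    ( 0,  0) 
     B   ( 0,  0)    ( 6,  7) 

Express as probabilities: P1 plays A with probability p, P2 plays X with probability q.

p = 0.5385, q = 0.4615

Work:
Find probabilities that make opponent indifferent:
P2 chooses q to make P1 indifferent between A and B
P1 chooses p to make P2 indifferent between X and Y
Mixed NE: P1 plays (A: 0.5385, B: 0.4615), P2 plays (X: 0.4615, Y: 0.5385)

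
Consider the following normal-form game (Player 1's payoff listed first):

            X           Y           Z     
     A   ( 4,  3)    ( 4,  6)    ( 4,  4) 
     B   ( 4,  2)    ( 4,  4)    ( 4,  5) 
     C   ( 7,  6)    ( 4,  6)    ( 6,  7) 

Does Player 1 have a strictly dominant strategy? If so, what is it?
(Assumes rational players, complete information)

No strictly dominant strategy exists for Player 1

Work:
A strategy strictly dominates another if it gives a strictly higher payoff against every opponent action. Compare each pair of P1's strategies column-by-column:
  A vs B: [4 vs 4, 4 vs 4, 4 vs 4] → A does not strictly dominate B (column X: 4 ≤ 4)
  A vs C: [4 vs 7, 4 vs 4, 4 vs 6] → A does not strictly dominate C (column X: 4 ≤ 7)
  B vs A: [4 vs 4, 4 vs 4, 4 vs 4] → B does not strictly dominate A (column X: 4 ≤ 4)
  B vs C: [4 vs 7, 4 vs 4, 4 vs 6] → B does not strictly dominate C (column X: 4 ≤ 7)
  C vs A: [7 vs 4, 4 vs 4, 6 vs 4] → C does not strictly dominate A (column Y: 4 ≤ 4)
  C vs B: [7 vs 4, 4 vs 4, 6 vs 4] → C does not strictly dominate B (column Y: 4 ≤ 4)
No single strategy strictly dominates all others → no strictly dominant strategy.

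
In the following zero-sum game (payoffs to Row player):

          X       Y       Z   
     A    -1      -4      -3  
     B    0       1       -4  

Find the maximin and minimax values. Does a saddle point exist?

Maximin = -4, Minimax = -3, Saddle: False

Work:
Row minimums: [-4, -4] → maximin = -4
Column maximums: [0, 1, -3] → minimax = -3
No saddle point (maximin ≠ minimax). Mixed strategy needed.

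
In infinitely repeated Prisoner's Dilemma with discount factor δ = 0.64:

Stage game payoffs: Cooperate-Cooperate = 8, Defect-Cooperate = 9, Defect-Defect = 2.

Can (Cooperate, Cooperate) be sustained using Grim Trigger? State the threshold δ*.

δ* = 0.1429; since δ = 0.64 ≥ 0.1429, cooperation can be sustained

Work:
For Grim Trigger:
Cooperate forever: 8/(1-δ)
Defect then punished: 9 + 2·δ/(1-δ)
Need: 8/(1-δ) ≥ 9 + 2·δ/(1-δ)
Solving: δ ≥ (T-R)/(T-P) = (9-8)/(9-2) = 0.1429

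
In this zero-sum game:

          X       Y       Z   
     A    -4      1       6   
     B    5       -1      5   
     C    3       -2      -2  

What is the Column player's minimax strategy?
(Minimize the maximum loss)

Column should play Y, value = 1

Work:
Column player minimizes Row's maximum payoff:
Column X: max payoff to Row = 5
Column Y: max payoff to Row = 1
Column Z: max payoff to Row = 6
Minimum is 1, achieved by column Y.
Minimax strategy: Y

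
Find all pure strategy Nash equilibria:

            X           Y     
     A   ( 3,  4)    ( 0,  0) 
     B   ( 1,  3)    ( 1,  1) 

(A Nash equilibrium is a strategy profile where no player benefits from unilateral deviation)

Nash equilibrium: (A, X)

Work:
Best responses:
  P1 vs X: payoffs [3, 1] → best response A (payoff 3)
  P1 vs Y: payoffs [0, 1] → best response B (payoff 1)
  P2 vs A: payoffs [4, 0] → best response X (payoff 4)
  P2 vs B: payoffs [3, 1] → best response X (payoff 3)
Mutual best responses: (A,X) → Nash equilibria.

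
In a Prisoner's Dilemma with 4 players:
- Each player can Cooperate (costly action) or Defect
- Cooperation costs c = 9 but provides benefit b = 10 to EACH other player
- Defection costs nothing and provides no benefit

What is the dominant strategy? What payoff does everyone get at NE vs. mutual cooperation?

Dominant: Defect; NE payoff = 0; Coop payoff = 21

Work:
Defect dominates (saves cost c = 9, benefit to others is external)
NE: All defect → everyone gets 0
If all cooperate: each receives (3)×10 - 9 = 21
Social dilemma: 21 > 0 but NE gives 0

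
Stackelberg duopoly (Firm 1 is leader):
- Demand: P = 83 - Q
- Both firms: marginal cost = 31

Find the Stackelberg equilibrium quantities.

q₁* (leader) = 26.0, q₂* (follower) = 13.0

Work:
Follower's reaction: q₂ = (a - c - q₁)/2
Leader substitutes: π₁ = q₁·(a - q₁ - (a-c-q₁)/2 - c)
FOC: q₁* = (83 - 31)/2 = 26.00
Then: q₂* = (83 - 31 - 26.0)/2 = 13.00
Leader has first-mover advantage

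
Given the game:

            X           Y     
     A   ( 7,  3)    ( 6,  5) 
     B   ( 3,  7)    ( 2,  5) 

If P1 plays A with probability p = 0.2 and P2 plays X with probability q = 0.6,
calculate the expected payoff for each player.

E[P1] = 3.4, E[P2] = 5.72

Work:
E[P1] = p·q·π₁(A,X) + p·(1-q)·π₁(A,Y) + (1-p)·q·π₁(B,X) + (1-p)·(1-q)·π₁(B,Y)
= 0.2·0.6·7 + 0.2·0.4·6 + 0.8·0.6·3 + 0.8·0.4·2
= 3.4

E[P2] = 5.72 (similar calculation)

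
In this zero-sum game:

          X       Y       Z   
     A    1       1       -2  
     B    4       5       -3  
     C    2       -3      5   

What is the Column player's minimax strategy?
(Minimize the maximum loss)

Column should play X, value = 4

Work:
Column player minimizes Row's maximum payoff:
Column X: max payoff to Row = 4
Column Y: max payoff to Row = 5
Column Z: max payoff to Row = 5
Minimum is 4, achieved by column X.
Minimax strategy: X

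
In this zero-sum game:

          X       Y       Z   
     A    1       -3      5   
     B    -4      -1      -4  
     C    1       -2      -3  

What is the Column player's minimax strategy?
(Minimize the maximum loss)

Column should play Y, value = -1

Work:
Column player minimizes Row's maximum payoff:
Column X: max payoff to Row = 1
Column Y: max payoff to Row = -1
Column Z: max payoff to Row = 5
Minimum is -1, achieved by column Y.
Minimax strategy: Y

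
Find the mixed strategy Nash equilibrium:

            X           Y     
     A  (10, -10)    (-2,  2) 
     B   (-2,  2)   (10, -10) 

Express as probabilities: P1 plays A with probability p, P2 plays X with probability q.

p = 0.5, q = 0.5

Work:
Find probabilities that make opponent indifferent:
P2 chooses q to make P1 indifferent between A and B
P1 chooses p to make P2 indifferent between X and Y
Mixed NE: P1 plays (A: 0.5, B: 0.5), P2 plays (X: 0.5, Y: 0.5)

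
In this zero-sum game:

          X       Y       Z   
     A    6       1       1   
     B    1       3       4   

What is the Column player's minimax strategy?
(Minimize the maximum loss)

Column should play Y, value = 3

Work:
Column player minimizes Row's maximum payoff:
Column X: max payoff to Row = 6
Column Y: max payoff to Row = 3
Column Z: max payoff to Row = 4
Minimum is 3, achieved by column Y.
Minimax strategy: Y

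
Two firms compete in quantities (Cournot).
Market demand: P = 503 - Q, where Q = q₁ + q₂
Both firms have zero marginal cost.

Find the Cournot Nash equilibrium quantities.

q₁* = q₂* = 167.67; P* = 167.67

Work:
Profit: π_i = P·q_i = (a - q_i - q_j)·q_i
FOC: ∂π_i/∂q_i = a - 2q_i - q_j = 0
Reaction function: q_i = (503 - q_j)/2
Symmetry: q* = 503/3 = 167.67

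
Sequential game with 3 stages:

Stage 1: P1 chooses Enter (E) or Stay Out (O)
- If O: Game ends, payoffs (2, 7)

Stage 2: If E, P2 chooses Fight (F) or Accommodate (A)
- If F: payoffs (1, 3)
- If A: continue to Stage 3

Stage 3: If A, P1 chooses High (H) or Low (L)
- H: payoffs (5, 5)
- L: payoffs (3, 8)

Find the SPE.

SPE: (E, A, H); Outcome (5, 5)

Work:
Stage 3: P1 chooses H (5 vs 3)
Stage 2: P2: F->3, A->5 (anticipating H). Choose A
Stage 1: P1: O->2, E->5 (anticipating A, H). Choose E
SPE path: E -> A -> H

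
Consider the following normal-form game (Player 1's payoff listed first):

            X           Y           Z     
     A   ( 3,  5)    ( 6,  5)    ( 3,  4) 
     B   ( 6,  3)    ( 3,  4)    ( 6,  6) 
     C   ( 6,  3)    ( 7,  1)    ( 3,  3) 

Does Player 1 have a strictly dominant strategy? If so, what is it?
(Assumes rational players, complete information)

No strictly dominant strategy exists for Player 1

Work:
A strategy strictly dominates another if it gives a strictly higher payoff against every opponent action. Compare each pair of P1's strategies column-by-column:
  A vs B: [3 vs 6, 6 vs 3, 3 vs 6] → A does not strictly dominate B (column X: 3 ≤ 6)
  A vs C: [3 vs 6, 6 vs 7, 3 vs 3] → A does not strictly dominate C (column X: 3 ≤ 6)
  B vs A: [6 vs 3, 3 vs 6, 6 vs 3] → B does not strictly dominate A (column Y: 3 ≤ 6)
  B vs C: [6 vs 6, 3 vs 7, 6 vs 3] → B does not strictly dominate C (column X: 6 ≤ 6)
  C vs A: [6 vs 3, 7 vs 6, 3 vs 3] → C does not strictly dominate A (column Z: 3 ≤ 3)
  C vs B: [6 vs 6, 7 vs 3, 3 vs 6] → C does not strictly dominate B (column X: 6 ≤ 6)
No single strategy strictly dominates all others → no strictly dominant strategy.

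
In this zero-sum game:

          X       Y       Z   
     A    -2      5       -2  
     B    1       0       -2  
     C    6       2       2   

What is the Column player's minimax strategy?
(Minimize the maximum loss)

Column should play Z, value = 2

Work:
Column player minimizes Row's maximum payoff:
Column X: max payoff to Row = 6
Column Y: max payoff to Row = 5
Column Z: max payoff to Row = 2
Minimum is 2, achieved by column Z.
Minimax strategy: Z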